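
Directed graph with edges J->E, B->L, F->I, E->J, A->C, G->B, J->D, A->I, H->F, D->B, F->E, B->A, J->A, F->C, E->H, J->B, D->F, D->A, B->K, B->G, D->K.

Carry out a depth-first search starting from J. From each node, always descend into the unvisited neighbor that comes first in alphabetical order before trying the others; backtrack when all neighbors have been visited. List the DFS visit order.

Visit J
J → A
A → C
A → I
J → B
B → G
B → K
B → L
J → D
D → F
F → E
E → H

J A C I B G K L D F E H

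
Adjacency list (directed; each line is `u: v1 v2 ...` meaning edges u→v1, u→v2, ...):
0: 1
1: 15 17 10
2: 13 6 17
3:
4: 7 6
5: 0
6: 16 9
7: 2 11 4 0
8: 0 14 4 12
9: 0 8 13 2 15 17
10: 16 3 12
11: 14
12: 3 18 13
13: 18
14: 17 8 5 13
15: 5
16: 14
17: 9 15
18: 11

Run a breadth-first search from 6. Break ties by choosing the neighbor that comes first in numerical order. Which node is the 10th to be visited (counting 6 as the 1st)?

14

Visit 6; enqueue 9, 16 → queue [9, 16]
Visit 9; enqueue 0, 2, 8, 13, 15, 17 → queue [16, 0, 2, 8, 13, 15, 17]
Visit 16; enqueue 14 → queue [0, 2, 8, 13, 15, 17, 14]
Visit 0; enqueue 1 → queue [2, 8, 13, 15, 17, 14, 1]
Visit 2 → queue [8, 13, 15, 17, 14, 1]
Visit 8; enqueue 4, 12 → queue [13, 15, 17, 14, 1, 4, 12]
Visit 13; enqueue 18 → queue [15, 17, 14, 1, 4, 12, 18]
Visit 15; enqueue 5 → queue [17, 14, 1, 4, 12, 18, 5]
Visit 17 → queue [14, 1, 4, 12, 18, 5]
Visit 14 → queue [1, 4, 12, 18, 5]
Visit 1; enqueue 10 → queue [4, 12, 18, 5, 10]
Visit 4; enqueue 7 → queue [12, 18, 5, 10, 7]
Visit 12; enqueue 3 → queue [18, 5, 10, 7, 3]
Visit 18; enqueue 11 → queue [5, 10, 7, 3, 11]
Visit 5 → queue [10, 7, 3, 11]
Visit 10 → queue [7, 3, 11]
Visit 7 → queue [3, 11]
Visit 3 → queue [11]
Visit 11 → queue []

Visit order: 6, 9, 16, 0, 2, 8, 13, 15, 17, 14, 1, 4, 12, 18, 5, 10, 7, 3, 11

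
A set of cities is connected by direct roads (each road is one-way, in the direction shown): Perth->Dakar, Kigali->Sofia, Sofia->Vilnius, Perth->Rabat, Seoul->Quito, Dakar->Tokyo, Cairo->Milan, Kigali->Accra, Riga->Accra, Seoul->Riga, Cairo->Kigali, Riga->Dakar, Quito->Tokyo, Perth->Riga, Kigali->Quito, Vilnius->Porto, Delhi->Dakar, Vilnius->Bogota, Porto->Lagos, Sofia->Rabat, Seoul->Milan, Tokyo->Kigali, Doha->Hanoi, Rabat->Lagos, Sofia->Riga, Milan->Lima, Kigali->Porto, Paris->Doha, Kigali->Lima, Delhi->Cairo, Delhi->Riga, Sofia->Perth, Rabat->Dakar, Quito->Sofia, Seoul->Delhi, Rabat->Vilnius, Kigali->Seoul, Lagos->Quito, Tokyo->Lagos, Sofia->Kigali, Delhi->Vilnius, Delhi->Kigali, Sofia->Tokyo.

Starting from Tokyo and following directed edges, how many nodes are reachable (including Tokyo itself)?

18

BFS from Tokyo visits: Tokyo, Kigali, Lagos, Accra, Lima, Porto, Quito, Seoul, Sofia, Delhi, Milan, Riga, Perth, Rabat, Vilnius, Cairo, Dakar, Bogota
Reachable nodes: 18 of 21 total.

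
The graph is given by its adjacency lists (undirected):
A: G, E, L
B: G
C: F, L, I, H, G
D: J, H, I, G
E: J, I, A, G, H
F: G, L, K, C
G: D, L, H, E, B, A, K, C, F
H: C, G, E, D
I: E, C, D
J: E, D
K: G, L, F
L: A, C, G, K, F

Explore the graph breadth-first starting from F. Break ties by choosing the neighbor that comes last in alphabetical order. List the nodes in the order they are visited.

Visit F; enqueue L, K, G, C → queue [L, K, G, C]
Visit L; enqueue A → queue [K, G, C, A]
Visit K → queue [G, C, A]
Visit G; enqueue H, E, D, B → queue [C, A, H, E, D, B]
Visit C; enqueue I → queue [A, H, E, D, B, I]
Visit A → queue [H, E, D, B, I]
Visit H → queue [E, D, B, I]
Visit E; enqueue J → queue [D, B, I, J]
Visit D → queue [B, I, J]
Visit B → queue [I, J]
Visit I → queue [J]
Visit J → queue []

F -> L -> K -> G -> C -> A -> H -> E -> D -> B -> I -> J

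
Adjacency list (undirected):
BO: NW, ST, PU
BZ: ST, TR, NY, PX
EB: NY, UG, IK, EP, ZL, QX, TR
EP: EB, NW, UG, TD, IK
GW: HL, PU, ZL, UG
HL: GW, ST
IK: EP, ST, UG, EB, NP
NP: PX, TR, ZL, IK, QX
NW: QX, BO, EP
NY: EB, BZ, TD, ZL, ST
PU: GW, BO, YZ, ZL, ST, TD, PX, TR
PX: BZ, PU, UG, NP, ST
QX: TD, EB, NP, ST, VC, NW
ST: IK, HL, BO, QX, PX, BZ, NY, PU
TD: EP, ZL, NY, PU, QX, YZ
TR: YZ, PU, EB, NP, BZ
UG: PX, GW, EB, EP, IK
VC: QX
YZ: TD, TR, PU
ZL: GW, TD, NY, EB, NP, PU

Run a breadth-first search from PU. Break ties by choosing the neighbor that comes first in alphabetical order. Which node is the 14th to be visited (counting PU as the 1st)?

Visit PU; enqueue BO, GW, PX, ST, TD, TR, YZ, ZL → queue [BO, GW, PX, ST, TD, TR, YZ, ZL]
Visit BO; enqueue NW → queue [GW, PX, ST, TD, TR, YZ, ZL, NW]
Visit GW; enqueue HL, UG → queue [PX, ST, TD, TR, YZ, ZL, NW, HL, UG]
Visit PX; enqueue BZ, NP → queue [ST, TD, TR, YZ, ZL, NW, HL, UG, BZ, NP]
Visit ST; enqueue IK, NY, QX → queue [TD, TR, YZ, ZL, NW, HL, UG, BZ, NP, IK, NY, QX]
Visit TD; enqueue EP → queue [TR, YZ, ZL, NW, HL, UG, BZ, NP, IK, NY, QX, EP]
Visit TR; enqueue EB → queue [YZ, ZL, NW, HL, UG, BZ, NP, IK, NY, QX, EP, EB]
Visit YZ → queue [ZL, NW, HL, UG, BZ, NP, IK, NY, QX, EP, EB]
Visit ZL → queue [NW, HL, UG, BZ, NP, IK, NY, QX, EP, EB]
Visit NW → queue [HL, UG, BZ, NP, IK, NY, QX, EP, EB]
Visit HL → queue [UG, BZ, NP, IK, NY, QX, EP, EB]
Visit UG → queue [BZ, NP, IK, NY, QX, EP, EB]
Visit BZ → queue [NP, IK, NY, QX, EP, EB]
Visit NP → queue [IK, NY, QX, EP, EB]
Visit IK → queue [NY, QX, EP, EB]
Visit NY → queue [QX, EP, EB]
Visit QX; enqueue VC → queue [EP, EB, VC]
Visit EP → queue [EB, VC]
Visit EB → queue [VC]
Visit VC → queue []

Visit order: PU, BO, GW, PX, ST, TD, TR, YZ, ZL, NW, HL, UG, BZ, NP, IK, NY, QX, EP, EB, VC

NP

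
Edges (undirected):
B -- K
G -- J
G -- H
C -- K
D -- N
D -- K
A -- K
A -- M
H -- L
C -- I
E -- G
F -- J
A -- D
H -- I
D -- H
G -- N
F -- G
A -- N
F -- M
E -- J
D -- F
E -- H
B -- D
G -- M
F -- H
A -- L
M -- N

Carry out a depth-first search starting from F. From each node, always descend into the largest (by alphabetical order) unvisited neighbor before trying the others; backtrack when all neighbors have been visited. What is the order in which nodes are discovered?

Visit F
F → M
M → N
N → G
G → J
J → E
E → H
H → L
L → A
A → K
K → D
D → B
K → C
C → I

F → M → N → G → J → E → H → L → A → K → D → B → C → I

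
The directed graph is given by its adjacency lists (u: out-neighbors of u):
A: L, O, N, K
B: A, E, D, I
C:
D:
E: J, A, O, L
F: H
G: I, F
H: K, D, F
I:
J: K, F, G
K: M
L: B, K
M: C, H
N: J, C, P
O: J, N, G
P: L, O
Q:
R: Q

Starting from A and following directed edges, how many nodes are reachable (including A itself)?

16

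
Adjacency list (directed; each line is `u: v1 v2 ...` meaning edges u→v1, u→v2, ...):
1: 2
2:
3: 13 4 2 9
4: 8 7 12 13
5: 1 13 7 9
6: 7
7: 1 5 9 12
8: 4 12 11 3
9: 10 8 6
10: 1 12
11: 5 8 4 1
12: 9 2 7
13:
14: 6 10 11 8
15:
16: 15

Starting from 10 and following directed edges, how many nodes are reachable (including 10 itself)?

13

BFS from 10 visits: 10, 1, 12, 2, 9, 7, 8, 6, 5, 4, 11, 3, 13
Reachable nodes: 13 of 16 total.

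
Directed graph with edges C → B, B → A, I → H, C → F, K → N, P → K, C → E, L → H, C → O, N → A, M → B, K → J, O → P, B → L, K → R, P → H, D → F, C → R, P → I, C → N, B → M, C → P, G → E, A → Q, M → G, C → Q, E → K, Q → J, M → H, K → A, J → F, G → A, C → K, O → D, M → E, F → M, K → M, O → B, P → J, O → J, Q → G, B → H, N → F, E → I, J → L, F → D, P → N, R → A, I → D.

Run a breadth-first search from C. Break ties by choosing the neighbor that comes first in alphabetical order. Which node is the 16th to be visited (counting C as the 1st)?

D

Visit C; enqueue B, E, F, K, N, O, P, Q, R → queue [B, E, F, K, N, O, P, Q, R]
Visit B; enqueue A, H, L, M → queue [E, F, K, N, O, P, Q, R, A, H, L, M]
Visit E; enqueue I → queue [F, K, N, O, P, Q, R, A, H, L, M, I]
Visit F; enqueue D → queue [K, N, O, P, Q, R, A, H, L, M, I, D]
Visit K; enqueue J → queue [N, O, P, Q, R, A, H, L, M, I, D, J]
Visit N → queue [O, P, Q, R, A, H, L, M, I, D, J]
Visit O → queue [P, Q, R, A, H, L, M, I, D, J]
Visit P → queue [Q, R, A, H, L, M, I, D, J]
Visit Q; enqueue G → queue [R, A, H, L, M, I, D, J, G]
Visit R → queue [A, H, L, M, I, D, J, G]
Visit A → queue [H, L, M, I, D, J, G]
Visit H → queue [L, M, I, D, J, G]
Visit L → queue [M, I, D, J, G]
Visit M → queue [I, D, J, G]
Visit I → queue [D, J, G]
Visit D → queue [J, G]
Visit J → queue [G]
Visit G → queue []

Visit order: C, B, E, F, K, N, O, P, Q, R, A, H, L, M, I, D, J, G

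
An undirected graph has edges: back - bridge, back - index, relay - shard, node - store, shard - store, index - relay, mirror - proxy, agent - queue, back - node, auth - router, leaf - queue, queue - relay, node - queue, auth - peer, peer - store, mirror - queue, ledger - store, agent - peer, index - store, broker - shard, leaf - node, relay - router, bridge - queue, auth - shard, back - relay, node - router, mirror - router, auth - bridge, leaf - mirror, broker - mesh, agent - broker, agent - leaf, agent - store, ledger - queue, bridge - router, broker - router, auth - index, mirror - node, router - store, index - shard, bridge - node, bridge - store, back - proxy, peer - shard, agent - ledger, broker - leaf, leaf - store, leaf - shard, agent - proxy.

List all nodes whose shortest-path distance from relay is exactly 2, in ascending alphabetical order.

agent, auth, bridge, broker, leaf, ledger, mirror, node, peer, proxy, store

Level 0: relay
Level 1: back, index, queue, router, shard
Level 2: agent, auth, bridge, broker, leaf, ledger, mirror, node, peer, proxy, store
Level 3: mesh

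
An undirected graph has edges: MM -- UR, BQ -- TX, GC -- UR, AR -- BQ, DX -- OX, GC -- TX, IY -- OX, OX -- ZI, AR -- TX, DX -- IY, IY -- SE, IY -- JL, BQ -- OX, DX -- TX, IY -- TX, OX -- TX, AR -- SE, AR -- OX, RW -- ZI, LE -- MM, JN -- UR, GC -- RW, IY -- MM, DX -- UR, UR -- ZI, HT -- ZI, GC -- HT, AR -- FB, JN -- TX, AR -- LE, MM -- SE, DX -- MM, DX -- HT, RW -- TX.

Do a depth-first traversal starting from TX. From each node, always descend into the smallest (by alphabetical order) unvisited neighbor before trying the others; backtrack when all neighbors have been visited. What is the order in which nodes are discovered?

Visit TX
TX → AR
AR → BQ
BQ → OX
OX → DX
DX → HT
HT → GC
GC → RW
RW → ZI
ZI → UR
UR → JN
UR → MM
MM → IY
IY → JL
IY → SE
MM → LE
AR → FB

TX -> AR -> BQ -> OX -> DX -> HT -> GC -> RW -> ZI -> UR -> JN -> MM -> IY -> JL -> SE -> LE -> FB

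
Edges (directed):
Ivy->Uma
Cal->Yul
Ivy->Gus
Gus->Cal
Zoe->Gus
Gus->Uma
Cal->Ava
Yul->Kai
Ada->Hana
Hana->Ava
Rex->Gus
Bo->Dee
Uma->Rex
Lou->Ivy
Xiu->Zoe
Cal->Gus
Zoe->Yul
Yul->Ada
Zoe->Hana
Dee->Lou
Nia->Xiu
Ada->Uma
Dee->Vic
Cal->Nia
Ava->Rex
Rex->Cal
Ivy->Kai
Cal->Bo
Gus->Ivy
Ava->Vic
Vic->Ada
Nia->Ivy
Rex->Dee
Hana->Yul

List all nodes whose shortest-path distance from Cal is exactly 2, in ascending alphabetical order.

Level 0: Cal
Level 1: Ava, Bo, Gus, Nia, Yul
Level 2: Ada, Dee, Ivy, Kai, Rex, Uma, Vic, Xiu
Level 3: Hana, Lou, Zoe

Ada, Dee, Ivy, Kai, Rex, Uma, Vic, Xiu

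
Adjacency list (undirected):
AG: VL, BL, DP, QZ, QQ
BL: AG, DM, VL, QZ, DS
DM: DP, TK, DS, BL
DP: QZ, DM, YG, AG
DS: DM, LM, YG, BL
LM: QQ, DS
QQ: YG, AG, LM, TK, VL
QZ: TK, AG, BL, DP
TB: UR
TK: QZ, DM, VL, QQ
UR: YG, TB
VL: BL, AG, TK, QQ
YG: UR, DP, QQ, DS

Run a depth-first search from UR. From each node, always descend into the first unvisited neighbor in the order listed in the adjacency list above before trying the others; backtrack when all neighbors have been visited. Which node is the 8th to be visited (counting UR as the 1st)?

LM

Visit UR
UR → YG
YG → DP
DP → QZ
QZ → TK
TK → DM
DM → DS
DS → LM
LM → QQ
QQ → AG
AG → VL
VL → BL
UR → TB

Visit order: UR, YG, DP, QZ, TK, DM, DS, LM, QQ, AG, VL, BL, TB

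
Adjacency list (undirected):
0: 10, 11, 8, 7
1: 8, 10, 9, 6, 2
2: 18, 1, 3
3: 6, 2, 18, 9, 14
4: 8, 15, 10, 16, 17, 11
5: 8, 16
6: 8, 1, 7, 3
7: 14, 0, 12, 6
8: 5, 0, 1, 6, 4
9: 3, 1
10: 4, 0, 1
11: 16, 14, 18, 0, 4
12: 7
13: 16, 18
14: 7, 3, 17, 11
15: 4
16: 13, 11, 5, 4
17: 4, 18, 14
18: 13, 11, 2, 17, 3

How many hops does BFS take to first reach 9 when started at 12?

Level 0: 12
Level 1: 7
Level 2: 0, 6, 14
Level 3: 1, 3, 8, 10, 11, 17
Level 4: 2, 4, 5, 9, 16, 18
Level 5: 13, 15
9 first appears at level 4.

4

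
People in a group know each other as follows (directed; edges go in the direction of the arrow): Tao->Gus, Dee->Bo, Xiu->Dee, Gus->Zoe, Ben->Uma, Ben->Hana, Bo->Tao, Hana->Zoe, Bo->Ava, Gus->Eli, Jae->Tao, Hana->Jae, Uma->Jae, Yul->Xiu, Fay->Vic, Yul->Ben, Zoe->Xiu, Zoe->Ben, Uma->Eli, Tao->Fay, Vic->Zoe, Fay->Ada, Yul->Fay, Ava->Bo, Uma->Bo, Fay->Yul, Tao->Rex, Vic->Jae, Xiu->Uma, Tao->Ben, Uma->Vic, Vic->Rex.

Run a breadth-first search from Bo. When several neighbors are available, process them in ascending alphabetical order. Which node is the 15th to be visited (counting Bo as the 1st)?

Jae

Visit Bo; enqueue Ava, Tao → queue [Ava, Tao]
Visit Ava → queue [Tao]
Visit Tao; enqueue Ben, Fay, Gus, Rex → queue [Ben, Fay, Gus, Rex]
Visit Ben; enqueue Hana, Uma → queue [Fay, Gus, Rex, Hana, Uma]
Visit Fay; enqueue Ada, Vic, Yul → queue [Gus, Rex, Hana, Uma, Ada, Vic, Yul]
Visit Gus; enqueue Eli, Zoe → queue [Rex, Hana, Uma, Ada, Vic, Yul, Eli, Zoe]
Visit Rex → queue [Hana, Uma, Ada, Vic, Yul, Eli, Zoe]
Visit Hana; enqueue Jae → queue [Uma, Ada, Vic, Yul, Eli, Zoe, Jae]
Visit Uma → queue [Ada, Vic, Yul, Eli, Zoe, Jae]
Visit Ada → queue [Vic, Yul, Eli, Zoe, Jae]
Visit Vic → queue [Yul, Eli, Zoe, Jae]
Visit Yul; enqueue Xiu → queue [Eli, Zoe, Jae, Xiu]
Visit Eli → queue [Zoe, Jae, Xiu]
Visit Zoe → queue [Jae, Xiu]
Visit Jae → queue [Xiu]
Visit Xiu; enqueue Dee → queue [Dee]
Visit Dee → queue []

Visit order: Bo, Ava, Tao, Ben, Fay, Gus, Rex, Hana, Uma, Ada, Vic, Yul, Eli, Zoe, Jae, Xiu, Dee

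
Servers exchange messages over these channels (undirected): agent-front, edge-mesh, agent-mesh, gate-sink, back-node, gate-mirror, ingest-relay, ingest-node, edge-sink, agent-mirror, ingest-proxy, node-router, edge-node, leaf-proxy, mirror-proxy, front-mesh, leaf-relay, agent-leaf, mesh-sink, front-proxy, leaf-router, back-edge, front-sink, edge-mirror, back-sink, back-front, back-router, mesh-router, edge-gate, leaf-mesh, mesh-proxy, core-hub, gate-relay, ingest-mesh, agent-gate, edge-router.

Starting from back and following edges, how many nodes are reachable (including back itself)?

BFS from back visits: back, sink, router, node, front, edge, mesh, gate, leaf, ingest, proxy, agent, mirror, relay
Reachable nodes: 14 of 16 total.

14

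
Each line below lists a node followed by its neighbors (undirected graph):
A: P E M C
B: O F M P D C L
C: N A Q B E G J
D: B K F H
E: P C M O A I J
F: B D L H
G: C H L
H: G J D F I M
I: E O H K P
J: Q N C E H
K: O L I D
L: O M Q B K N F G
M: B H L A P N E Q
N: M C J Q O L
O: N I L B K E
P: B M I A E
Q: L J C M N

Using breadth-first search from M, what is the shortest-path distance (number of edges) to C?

Level 0: M
Level 1: A, B, E, H, L, N, P, Q
Level 2: C, D, F, G, I, J, K, O
C first appears at level 2.

2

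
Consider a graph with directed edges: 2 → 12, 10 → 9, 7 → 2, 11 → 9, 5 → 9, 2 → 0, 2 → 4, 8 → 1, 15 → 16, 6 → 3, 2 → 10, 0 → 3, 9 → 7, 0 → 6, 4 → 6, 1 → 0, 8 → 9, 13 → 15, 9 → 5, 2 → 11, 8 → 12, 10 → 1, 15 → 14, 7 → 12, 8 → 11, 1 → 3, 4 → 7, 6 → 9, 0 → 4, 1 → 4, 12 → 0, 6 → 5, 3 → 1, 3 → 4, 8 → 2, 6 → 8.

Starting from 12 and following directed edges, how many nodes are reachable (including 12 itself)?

13

BFS from 12 visits: 12, 0, 3, 4, 6, 1, 7, 5, 8, 9, 2, 11, 10
Reachable nodes: 13 of 17 total.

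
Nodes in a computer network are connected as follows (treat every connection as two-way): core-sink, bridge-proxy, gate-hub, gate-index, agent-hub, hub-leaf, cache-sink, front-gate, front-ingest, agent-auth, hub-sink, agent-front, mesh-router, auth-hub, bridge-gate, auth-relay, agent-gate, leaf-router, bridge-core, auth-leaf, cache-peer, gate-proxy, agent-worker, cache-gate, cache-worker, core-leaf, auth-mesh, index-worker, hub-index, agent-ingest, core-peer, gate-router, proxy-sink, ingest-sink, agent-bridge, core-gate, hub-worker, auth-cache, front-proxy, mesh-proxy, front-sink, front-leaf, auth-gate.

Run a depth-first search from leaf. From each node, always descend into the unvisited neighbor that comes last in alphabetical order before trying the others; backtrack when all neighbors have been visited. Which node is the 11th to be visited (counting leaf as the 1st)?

hub

Visit leaf
leaf → router
router → mesh
mesh → proxy
proxy → sink
sink → ingest
ingest → front
front → gate
gate → index
index → worker
worker → hub
hub → auth
auth → relay
auth → cache
cache → peer
peer → core
core → bridge
bridge → agent

Visit order: leaf, router, mesh, proxy, sink, ingest, front, gate, index, worker, hub, auth, relay, cache, peer, core, bridge, agent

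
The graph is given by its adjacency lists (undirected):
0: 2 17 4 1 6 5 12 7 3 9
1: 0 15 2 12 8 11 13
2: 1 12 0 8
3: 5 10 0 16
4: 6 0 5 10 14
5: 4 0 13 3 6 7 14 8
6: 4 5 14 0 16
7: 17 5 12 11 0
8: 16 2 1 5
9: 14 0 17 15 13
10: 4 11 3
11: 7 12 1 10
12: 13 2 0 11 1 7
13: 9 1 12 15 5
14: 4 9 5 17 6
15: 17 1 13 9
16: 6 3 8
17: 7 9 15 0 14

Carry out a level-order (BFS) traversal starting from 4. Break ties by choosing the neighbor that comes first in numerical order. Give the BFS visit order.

4 → 0 → 5 → 6 → 10 → 14 → 1 → 2 → 3 → 7 → 9 → 12 → 17 → 8 → 13 → 16 → 11 → 15

Visit 4; enqueue 0, 5, 6, 10, 14 → queue [0, 5, 6, 10, 14]
Visit 0; enqueue 1, 2, 3, 7, 9, 12, 17 → queue [5, 6, 10, 14, 1, 2, 3, 7, 9, 12, 17]
Visit 5; enqueue 8, 13 → queue [6, 10, 14, 1, 2, 3, 7, 9, 12, 17, 8, 13]
Visit 6; enqueue 16 → queue [10, 14, 1, 2, 3, 7, 9, 12, 17, 8, 13, 16]
Visit 10; enqueue 11 → queue [14, 1, 2, 3, 7, 9, 12, 17, 8, 13, 16, 11]
Visit 14 → queue [1, 2, 3, 7, 9, 12, 17, 8, 13, 16, 11]
Visit 1; enqueue 15 → queue [2, 3, 7, 9, 12, 17, 8, 13, 16, 11, 15]
Visit 2 → queue [3, 7, 9, 12, 17, 8, 13, 16, 11, 15]
Visit 3 → queue [7, 9, 12, 17, 8, 13, 16, 11, 15]
Visit 7 → queue [9, 12, 17, 8, 13, 16, 11, 15]
Visit 9 → queue [12, 17, 8, 13, 16, 11, 15]
Visit 12 → queue [17, 8, 13, 16, 11, 15]
Visit 17 → queue [8, 13, 16, 11, 15]
Visit 8 → queue [13, 16, 11, 15]
Visit 13 → queue [16, 11, 15]
Visit 16 → queue [11, 15]
Visit 11 → queue [15]
Visit 15 → queue []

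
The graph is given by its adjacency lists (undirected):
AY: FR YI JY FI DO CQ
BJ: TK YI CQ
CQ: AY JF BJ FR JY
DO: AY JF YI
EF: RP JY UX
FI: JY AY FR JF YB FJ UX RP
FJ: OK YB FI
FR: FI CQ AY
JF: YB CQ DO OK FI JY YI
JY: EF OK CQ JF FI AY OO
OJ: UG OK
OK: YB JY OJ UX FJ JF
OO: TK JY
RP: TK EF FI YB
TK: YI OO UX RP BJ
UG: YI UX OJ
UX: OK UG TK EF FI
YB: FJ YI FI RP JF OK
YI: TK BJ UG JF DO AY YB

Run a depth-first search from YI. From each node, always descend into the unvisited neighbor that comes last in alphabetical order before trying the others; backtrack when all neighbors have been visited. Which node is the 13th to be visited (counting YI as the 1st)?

Visit YI
YI → YB
YB → RP
RP → TK
TK → UX
UX → UG
UG → OJ
OJ → OK
OK → JY
JY → OO
JY → JF
JF → FI
FI → FR
FR → CQ
CQ → BJ
CQ → AY
AY → DO
FI → FJ
JY → EF

Visit order: YI, YB, RP, TK, UX, UG, OJ, OK, JY, OO, JF, FI, FR, CQ, BJ, AY, DO, FJ, EF

FR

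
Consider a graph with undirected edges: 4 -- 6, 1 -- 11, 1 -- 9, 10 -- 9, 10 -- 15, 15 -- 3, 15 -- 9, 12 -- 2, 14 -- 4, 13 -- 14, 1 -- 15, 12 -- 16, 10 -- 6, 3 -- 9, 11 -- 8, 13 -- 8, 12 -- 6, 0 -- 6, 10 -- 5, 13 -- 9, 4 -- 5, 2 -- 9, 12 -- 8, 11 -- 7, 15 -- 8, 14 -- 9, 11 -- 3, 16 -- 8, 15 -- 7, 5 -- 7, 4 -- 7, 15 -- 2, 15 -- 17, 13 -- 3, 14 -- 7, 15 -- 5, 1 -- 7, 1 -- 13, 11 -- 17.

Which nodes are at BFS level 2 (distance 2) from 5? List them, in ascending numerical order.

Level 0: 5
Level 1: 4, 7, 10, 15
Level 2: 1, 2, 3, 6, 8, 9, 11, 14, 17
Level 3: 0, 12, 13, 16

1, 2, 3, 6, 8, 9, 11, 14, 17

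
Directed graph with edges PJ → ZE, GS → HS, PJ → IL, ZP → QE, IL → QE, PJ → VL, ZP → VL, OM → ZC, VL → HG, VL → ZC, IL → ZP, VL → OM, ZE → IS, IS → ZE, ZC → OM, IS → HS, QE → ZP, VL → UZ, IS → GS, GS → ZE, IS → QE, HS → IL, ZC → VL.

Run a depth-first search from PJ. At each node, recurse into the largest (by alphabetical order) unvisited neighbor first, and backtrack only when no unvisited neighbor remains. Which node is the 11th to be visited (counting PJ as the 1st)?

HS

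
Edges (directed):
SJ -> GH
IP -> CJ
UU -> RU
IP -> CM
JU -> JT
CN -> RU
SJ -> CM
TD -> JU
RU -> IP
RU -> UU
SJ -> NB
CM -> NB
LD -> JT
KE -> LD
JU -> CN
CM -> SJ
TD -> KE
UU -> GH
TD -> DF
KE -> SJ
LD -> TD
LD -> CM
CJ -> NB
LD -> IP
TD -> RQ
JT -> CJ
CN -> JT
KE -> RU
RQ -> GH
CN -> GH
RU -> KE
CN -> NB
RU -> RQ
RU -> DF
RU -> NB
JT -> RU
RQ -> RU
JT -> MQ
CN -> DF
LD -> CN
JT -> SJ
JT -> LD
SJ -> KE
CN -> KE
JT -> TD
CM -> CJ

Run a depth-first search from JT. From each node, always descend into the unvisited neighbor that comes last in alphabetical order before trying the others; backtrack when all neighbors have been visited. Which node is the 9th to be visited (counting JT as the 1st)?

SJ

Visit JT
JT → TD
TD → RQ
RQ → RU
RU → UU
UU → GH
RU → NB
RU → KE
KE → SJ
SJ → CM
CM → CJ
KE → LD
LD → IP
LD → CN
CN → DF
TD → JU
JT → MQ

Visit order: JT, TD, RQ, RU, UU, GH, NB, KE, SJ, CM, CJ, LD, IP, CN, DF, JU, MQ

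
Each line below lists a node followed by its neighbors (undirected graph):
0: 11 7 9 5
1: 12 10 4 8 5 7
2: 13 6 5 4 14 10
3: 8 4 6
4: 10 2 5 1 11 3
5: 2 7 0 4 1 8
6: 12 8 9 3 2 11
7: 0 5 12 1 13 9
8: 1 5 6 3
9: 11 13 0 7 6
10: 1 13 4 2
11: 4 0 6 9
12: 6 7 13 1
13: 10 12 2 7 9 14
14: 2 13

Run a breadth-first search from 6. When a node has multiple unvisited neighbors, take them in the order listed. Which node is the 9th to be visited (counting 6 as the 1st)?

13

Visit 6; enqueue 12, 8, 9, 3, 2, 11 → queue [12, 8, 9, 3, 2, 11]
Visit 12; enqueue 7, 13, 1 → queue [8, 9, 3, 2, 11, 7, 13, 1]
Visit 8; enqueue 5 → queue [9, 3, 2, 11, 7, 13, 1, 5]
Visit 9; enqueue 0 → queue [3, 2, 11, 7, 13, 1, 5, 0]
Visit 3; enqueue 4 → queue [2, 11, 7, 13, 1, 5, 0, 4]
Visit 2; enqueue 14, 10 → queue [11, 7, 13, 1, 5, 0, 4, 14, 10]
Visit 11 → queue [7, 13, 1, 5, 0, 4, 14, 10]
Visit 7 → queue [13, 1, 5, 0, 4, 14, 10]
Visit 13 → queue [1, 5, 0, 4, 14, 10]
Visit 1 → queue [5, 0, 4, 14, 10]
Visit 5 → queue [0, 4, 14, 10]
Visit 0 → queue [4, 14, 10]
Visit 4 → queue [14, 10]
Visit 14 → queue [10]
Visit 10 → queue []

Visit order: 6, 12, 8, 9, 3, 2, 11, 7, 13, 1, 5, 0, 4, 14, 10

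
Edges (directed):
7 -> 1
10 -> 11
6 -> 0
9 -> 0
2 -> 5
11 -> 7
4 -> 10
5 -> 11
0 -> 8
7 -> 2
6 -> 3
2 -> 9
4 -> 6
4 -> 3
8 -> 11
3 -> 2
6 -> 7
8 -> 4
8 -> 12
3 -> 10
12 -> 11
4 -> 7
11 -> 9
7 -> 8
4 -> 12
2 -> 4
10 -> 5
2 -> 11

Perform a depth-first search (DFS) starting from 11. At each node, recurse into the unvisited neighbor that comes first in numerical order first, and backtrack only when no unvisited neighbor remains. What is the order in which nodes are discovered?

11 -> 7 -> 1 -> 2 -> 4 -> 3 -> 10 -> 5 -> 6 -> 0 -> 8 -> 12 -> 9

Visit 11
11 → 7
7 → 1
7 → 2
2 → 4
4 → 3
3 → 10
10 → 5
4 → 6
6 → 0
0 → 8
8 → 12
2 → 9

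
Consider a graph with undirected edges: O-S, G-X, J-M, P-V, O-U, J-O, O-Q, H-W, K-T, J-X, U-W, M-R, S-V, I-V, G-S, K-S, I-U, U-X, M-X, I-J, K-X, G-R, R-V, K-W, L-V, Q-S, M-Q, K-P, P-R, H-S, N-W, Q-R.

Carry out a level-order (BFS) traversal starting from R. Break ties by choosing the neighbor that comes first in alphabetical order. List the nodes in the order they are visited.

Visit R; enqueue G, M, P, Q, V → queue [G, M, P, Q, V]
Visit G; enqueue S, X → queue [M, P, Q, V, S, X]
Visit M; enqueue J → queue [P, Q, V, S, X, J]
Visit P; enqueue K → queue [Q, V, S, X, J, K]
Visit Q; enqueue O → queue [V, S, X, J, K, O]
Visit V; enqueue I, L → queue [S, X, J, K, O, I, L]
Visit S; enqueue H → queue [X, J, K, O, I, L, H]
Visit X; enqueue U → queue [J, K, O, I, L, H, U]
Visit J → queue [K, O, I, L, H, U]
Visit K; enqueue T, W → queue [O, I, L, H, U, T, W]
Visit O → queue [I, L, H, U, T, W]
Visit I → queue [L, H, U, T, W]
Visit L → queue [H, U, T, W]
Visit H → queue [U, T, W]
Visit U → queue [T, W]
Visit T → queue [W]
Visit W; enqueue N → queue [N]
Visit N → queue []

R G M P Q V S X J K O I L H U T W N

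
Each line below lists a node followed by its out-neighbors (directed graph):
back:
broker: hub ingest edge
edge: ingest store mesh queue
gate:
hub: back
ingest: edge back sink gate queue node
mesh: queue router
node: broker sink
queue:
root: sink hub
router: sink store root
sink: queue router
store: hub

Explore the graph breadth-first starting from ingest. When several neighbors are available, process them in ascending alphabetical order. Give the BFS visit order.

ingest → back → edge → gate → node → queue → sink → mesh → store → broker → router → hub → root

Visit ingest; enqueue back, edge, gate, node, queue, sink → queue [back, edge, gate, node, queue, sink]
Visit back → queue [edge, gate, node, queue, sink]
Visit edge; enqueue mesh, store → queue [gate, node, queue, sink, mesh, store]
Visit gate → queue [node, queue, sink, mesh, store]
Visit node; enqueue broker → queue [queue, sink, mesh, store, broker]
Visit queue → queue [sink, mesh, store, broker]
Visit sink; enqueue router → queue [mesh, store, broker, router]
Visit mesh → queue [store, broker, router]
Visit store; enqueue hub → queue [broker, router, hub]
Visit broker → queue [router, hub]
Visit router; enqueue root → queue [hub, root]
Visit hub → queue [root]
Visit root → queue []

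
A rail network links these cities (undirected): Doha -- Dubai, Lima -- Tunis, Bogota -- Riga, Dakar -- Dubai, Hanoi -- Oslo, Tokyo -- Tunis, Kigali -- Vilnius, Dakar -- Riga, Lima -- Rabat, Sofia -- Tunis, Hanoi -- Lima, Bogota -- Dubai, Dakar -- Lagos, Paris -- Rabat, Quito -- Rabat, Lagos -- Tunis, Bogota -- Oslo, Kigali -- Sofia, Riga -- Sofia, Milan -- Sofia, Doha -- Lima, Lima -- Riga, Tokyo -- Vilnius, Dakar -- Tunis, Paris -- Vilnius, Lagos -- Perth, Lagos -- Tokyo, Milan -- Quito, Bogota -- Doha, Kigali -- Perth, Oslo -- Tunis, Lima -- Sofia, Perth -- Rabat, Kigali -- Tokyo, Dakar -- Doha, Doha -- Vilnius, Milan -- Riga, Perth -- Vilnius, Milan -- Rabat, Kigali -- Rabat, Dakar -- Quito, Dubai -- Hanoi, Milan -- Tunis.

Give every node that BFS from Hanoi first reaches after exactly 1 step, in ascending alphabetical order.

Level 0: Hanoi
Level 1: Dubai, Lima, Oslo
Level 2: Bogota, Dakar, Doha, Rabat, Riga, Sofia, Tunis
Level 3: Kigali, Lagos, Milan, Paris, Perth, Quito, Tokyo, Vilnius

Dubai, Lima, Oslo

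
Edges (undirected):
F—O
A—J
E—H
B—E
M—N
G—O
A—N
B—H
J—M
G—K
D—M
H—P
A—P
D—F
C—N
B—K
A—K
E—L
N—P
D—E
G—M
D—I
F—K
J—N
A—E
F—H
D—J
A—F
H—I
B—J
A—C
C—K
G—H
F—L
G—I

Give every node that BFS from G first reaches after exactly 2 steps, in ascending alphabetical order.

Level 0: G
Level 1: H, I, K, M, O
Level 2: A, B, C, D, E, F, J, N, P
Level 3: L

A, B, C, D, E, F, J, N, P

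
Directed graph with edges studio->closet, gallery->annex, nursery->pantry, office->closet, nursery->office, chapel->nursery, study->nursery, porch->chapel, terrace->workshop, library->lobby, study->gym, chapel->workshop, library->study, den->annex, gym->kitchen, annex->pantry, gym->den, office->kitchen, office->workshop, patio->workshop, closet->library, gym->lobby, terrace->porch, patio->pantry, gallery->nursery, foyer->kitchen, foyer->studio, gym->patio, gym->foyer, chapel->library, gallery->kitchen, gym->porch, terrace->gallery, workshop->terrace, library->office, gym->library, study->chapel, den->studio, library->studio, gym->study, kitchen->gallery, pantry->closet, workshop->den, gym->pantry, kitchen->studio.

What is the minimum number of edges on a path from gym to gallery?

Level 0: gym
Level 1: den, foyer, kitchen, library, lobby, pantry, patio, porch, study
Level 2: annex, chapel, closet, gallery, nursery, office, studio, workshop
Level 3: terrace
gallery first appears at level 2.

2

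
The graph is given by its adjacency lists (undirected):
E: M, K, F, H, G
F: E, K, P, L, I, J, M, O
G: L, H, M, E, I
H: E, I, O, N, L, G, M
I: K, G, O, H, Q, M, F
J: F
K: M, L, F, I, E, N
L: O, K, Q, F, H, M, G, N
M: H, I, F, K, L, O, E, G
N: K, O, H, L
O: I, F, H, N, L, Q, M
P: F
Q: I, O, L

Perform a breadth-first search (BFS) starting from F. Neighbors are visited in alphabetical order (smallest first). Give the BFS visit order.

Visit F; enqueue E, I, J, K, L, M, O, P → queue [E, I, J, K, L, M, O, P]
Visit E; enqueue G, H → queue [I, J, K, L, M, O, P, G, H]
Visit I; enqueue Q → queue [J, K, L, M, O, P, G, H, Q]
Visit J → queue [K, L, M, O, P, G, H, Q]
Visit K; enqueue N → queue [L, M, O, P, G, H, Q, N]
Visit L → queue [M, O, P, G, H, Q, N]
Visit M → queue [O, P, G, H, Q, N]
Visit O → queue [P, G, H, Q, N]
Visit P → queue [G, H, Q, N]
Visit G → queue [H, Q, N]
Visit H → queue [Q, N]
Visit Q → queue [N]
Visit N → queue []

F E I J K L M O P G H Q N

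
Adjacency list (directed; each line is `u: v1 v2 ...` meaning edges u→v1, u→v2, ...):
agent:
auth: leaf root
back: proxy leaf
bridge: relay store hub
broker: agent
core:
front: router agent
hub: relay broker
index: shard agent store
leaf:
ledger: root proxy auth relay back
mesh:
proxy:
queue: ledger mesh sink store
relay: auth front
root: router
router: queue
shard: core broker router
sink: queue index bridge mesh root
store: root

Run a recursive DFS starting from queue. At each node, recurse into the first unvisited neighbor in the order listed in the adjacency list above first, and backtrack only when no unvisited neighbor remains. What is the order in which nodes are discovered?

queue, ledger, root, router, proxy, auth, leaf, relay, front, agent, back, mesh, sink, index, shard, core, broker, store, bridge, hub

Visit queue
queue → ledger
ledger → root
root → router
ledger → proxy
ledger → auth
auth → leaf
ledger → relay
relay → front
front → agent
ledger → back
queue → mesh
queue → sink
sink → index
index → shard
shard → core
shard → broker
index → store
sink → bridge
bridge → hub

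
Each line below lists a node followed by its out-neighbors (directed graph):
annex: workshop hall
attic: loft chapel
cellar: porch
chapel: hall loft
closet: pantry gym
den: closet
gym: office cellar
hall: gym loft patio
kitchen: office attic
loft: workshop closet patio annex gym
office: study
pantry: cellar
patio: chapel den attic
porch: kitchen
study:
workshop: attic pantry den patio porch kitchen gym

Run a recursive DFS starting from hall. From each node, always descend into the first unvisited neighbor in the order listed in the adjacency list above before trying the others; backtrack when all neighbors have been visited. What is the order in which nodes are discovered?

hall, gym, office, study, cellar, porch, kitchen, attic, loft, workshop, pantry, den, closet, patio, chapel, annex

Visit hall
hall → gym
gym → office
office → study
gym → cellar
cellar → porch
porch → kitchen
kitchen → attic
attic → loft
loft → workshop
workshop → pantry
workshop → den
den → closet
workshop → patio
patio → chapel
loft → annex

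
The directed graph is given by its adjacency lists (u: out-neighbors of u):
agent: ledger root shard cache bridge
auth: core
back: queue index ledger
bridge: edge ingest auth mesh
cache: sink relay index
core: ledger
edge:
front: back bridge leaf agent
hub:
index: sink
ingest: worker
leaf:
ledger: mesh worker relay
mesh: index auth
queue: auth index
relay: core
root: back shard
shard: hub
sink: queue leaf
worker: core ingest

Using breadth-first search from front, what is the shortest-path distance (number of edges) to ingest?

2

Level 0: front
Level 1: agent, back, bridge, leaf
Level 2: auth, cache, edge, index, ingest, ledger, mesh, queue, root, shard
Level 3: core, hub, relay, sink, worker
ingest first appears at level 2.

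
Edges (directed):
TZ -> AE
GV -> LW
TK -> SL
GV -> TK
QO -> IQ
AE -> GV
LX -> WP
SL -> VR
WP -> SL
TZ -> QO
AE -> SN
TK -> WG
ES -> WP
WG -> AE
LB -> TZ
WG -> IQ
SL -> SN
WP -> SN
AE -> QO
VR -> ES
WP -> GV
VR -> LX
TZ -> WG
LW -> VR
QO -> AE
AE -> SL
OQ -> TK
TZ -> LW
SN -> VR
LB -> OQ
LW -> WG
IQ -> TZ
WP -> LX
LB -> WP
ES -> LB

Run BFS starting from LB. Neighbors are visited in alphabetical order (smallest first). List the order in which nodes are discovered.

LB, OQ, TZ, WP, TK, AE, LW, QO, WG, GV, LX, SL, SN, VR, IQ, ES

Visit LB; enqueue OQ, TZ, WP → queue [OQ, TZ, WP]
Visit OQ; enqueue TK → queue [TZ, WP, TK]
Visit TZ; enqueue AE, LW, QO, WG → queue [WP, TK, AE, LW, QO, WG]
Visit WP; enqueue GV, LX, SL, SN → queue [TK, AE, LW, QO, WG, GV, LX, SL, SN]
Visit TK → queue [AE, LW, QO, WG, GV, LX, SL, SN]
Visit AE → queue [LW, QO, WG, GV, LX, SL, SN]
Visit LW; enqueue VR → queue [QO, WG, GV, LX, SL, SN, VR]
Visit QO; enqueue IQ → queue [WG, GV, LX, SL, SN, VR, IQ]
Visit WG → queue [GV, LX, SL, SN, VR, IQ]
Visit GV → queue [LX, SL, SN, VR, IQ]
Visit LX → queue [SL, SN, VR, IQ]
Visit SL → queue [SN, VR, IQ]
Visit SN → queue [VR, IQ]
Visit VR; enqueue ES → queue [IQ, ES]
Visit IQ → queue [ES]
Visit ES → queue []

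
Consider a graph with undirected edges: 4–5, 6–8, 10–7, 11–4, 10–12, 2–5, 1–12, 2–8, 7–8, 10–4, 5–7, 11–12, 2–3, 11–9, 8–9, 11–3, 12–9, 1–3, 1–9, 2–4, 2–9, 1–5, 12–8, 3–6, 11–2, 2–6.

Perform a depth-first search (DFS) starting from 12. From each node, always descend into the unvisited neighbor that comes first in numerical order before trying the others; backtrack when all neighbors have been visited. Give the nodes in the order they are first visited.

12 → 1 → 3 → 2 → 4 → 5 → 7 → 8 → 6 → 9 → 11 → 10

Visit 12
12 → 1
1 → 3
3 → 2
2 → 4
4 → 5
5 → 7
7 → 8
8 → 6
8 → 9
9 → 11
7 → 10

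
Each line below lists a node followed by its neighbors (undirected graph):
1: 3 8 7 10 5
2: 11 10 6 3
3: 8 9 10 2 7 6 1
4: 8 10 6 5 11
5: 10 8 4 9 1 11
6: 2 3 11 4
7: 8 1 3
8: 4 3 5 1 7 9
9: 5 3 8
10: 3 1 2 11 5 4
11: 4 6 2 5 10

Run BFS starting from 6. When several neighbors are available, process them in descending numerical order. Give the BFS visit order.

Visit 6; enqueue 11, 4, 3, 2 → queue [11, 4, 3, 2]
Visit 11; enqueue 10, 5 → queue [4, 3, 2, 10, 5]
Visit 4; enqueue 8 → queue [3, 2, 10, 5, 8]
Visit 3; enqueue 9, 7, 1 → queue [2, 10, 5, 8, 9, 7, 1]
Visit 2 → queue [10, 5, 8, 9, 7, 1]
Visit 10 → queue [5, 8, 9, 7, 1]
Visit 5 → queue [8, 9, 7, 1]
Visit 8 → queue [9, 7, 1]
Visit 9 → queue [7, 1]
Visit 7 → queue [1]
Visit 1 → queue []

6 -> 11 -> 4 -> 3 -> 2 -> 10 -> 5 -> 8 -> 9 -> 7 -> 1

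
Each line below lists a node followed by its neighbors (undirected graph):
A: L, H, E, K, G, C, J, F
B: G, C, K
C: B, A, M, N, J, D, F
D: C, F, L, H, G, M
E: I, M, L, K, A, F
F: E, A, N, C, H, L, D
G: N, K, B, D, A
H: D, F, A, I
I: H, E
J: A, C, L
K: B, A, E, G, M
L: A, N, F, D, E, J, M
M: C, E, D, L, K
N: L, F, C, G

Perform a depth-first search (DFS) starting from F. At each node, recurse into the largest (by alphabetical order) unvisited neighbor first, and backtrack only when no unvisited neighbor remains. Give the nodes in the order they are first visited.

Visit F
F → N
N → L
L → M
M → K
K → G
G → D
D → H
H → I
I → E
E → A
A → J
J → C
C → B

F N L M K G D H I E A J C B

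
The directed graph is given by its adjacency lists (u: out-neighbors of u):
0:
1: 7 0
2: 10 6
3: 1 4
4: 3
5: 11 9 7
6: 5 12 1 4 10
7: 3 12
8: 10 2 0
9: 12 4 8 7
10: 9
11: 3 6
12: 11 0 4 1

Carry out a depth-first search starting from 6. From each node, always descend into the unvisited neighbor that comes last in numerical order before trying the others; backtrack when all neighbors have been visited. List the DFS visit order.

Visit 6
6 → 12
12 → 11
11 → 3
3 → 4
3 → 1
1 → 7
1 → 0
6 → 10
10 → 9
9 → 8
8 → 2
6 → 5

6 → 12 → 11 → 3 → 4 → 1 → 7 → 0 → 10 → 9 → 8 → 2 → 5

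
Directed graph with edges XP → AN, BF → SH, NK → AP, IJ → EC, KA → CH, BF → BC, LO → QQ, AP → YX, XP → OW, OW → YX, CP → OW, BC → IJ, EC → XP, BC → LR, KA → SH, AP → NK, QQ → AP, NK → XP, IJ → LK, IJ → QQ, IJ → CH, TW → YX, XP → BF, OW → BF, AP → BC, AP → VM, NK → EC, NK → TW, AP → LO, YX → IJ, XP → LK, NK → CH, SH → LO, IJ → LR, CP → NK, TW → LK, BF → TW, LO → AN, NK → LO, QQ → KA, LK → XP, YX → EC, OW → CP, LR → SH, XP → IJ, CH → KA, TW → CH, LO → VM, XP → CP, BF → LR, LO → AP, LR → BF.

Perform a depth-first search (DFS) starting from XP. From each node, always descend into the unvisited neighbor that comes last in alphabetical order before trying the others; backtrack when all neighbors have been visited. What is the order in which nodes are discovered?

XP OW YX IJ QQ KA SH LO VM AP NK TW LK CH EC BC LR BF AN CP

Visit XP
XP → OW
OW → YX
YX → IJ
IJ → QQ
QQ → KA
KA → SH
SH → LO
LO → VM
LO → AP
AP → NK
NK → TW
TW → LK
TW → CH
NK → EC
AP → BC
BC → LR
LR → BF
LO → AN
OW → CP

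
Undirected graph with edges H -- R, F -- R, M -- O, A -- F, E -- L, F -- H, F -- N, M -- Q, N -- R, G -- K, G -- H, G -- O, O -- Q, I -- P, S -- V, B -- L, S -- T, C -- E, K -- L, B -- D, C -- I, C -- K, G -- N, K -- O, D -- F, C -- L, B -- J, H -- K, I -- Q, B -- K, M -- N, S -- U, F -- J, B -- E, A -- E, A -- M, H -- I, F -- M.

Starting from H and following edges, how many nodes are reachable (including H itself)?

18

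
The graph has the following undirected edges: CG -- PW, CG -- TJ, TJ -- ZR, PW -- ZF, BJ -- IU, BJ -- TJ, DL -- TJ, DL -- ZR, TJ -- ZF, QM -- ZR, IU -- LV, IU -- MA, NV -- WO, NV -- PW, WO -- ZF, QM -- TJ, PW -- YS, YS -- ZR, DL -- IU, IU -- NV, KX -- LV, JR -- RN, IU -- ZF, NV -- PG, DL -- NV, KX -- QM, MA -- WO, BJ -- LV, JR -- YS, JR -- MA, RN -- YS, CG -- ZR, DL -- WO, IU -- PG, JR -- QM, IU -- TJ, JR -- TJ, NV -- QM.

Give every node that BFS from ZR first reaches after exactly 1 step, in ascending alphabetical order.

CG, DL, QM, TJ, YS

Level 0: ZR
Level 1: CG, DL, QM, TJ, YS
Level 2: BJ, IU, JR, KX, NV, PW, RN, WO, ZF
Level 3: LV, MA, PG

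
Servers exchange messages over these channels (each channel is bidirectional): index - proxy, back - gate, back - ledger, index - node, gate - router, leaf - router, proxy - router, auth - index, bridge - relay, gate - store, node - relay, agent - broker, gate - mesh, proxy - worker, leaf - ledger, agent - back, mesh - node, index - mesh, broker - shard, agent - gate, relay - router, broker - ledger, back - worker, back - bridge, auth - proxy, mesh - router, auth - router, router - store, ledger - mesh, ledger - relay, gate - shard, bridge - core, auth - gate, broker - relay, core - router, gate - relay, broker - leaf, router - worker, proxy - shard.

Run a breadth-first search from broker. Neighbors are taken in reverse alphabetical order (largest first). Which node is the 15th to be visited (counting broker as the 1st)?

index

Visit broker; enqueue shard, relay, ledger, leaf, agent → queue [shard, relay, ledger, leaf, agent]
Visit shard; enqueue proxy, gate → queue [relay, ledger, leaf, agent, proxy, gate]
Visit relay; enqueue router, node, bridge → queue [ledger, leaf, agent, proxy, gate, router, node, bridge]
Visit ledger; enqueue mesh, back → queue [leaf, agent, proxy, gate, router, node, bridge, mesh, back]
Visit leaf → queue [agent, proxy, gate, router, node, bridge, mesh, back]
Visit agent → queue [proxy, gate, router, node, bridge, mesh, back]
Visit proxy; enqueue worker, index, auth → queue [gate, router, node, bridge, mesh, back, worker, index, auth]
Visit gate; enqueue store → queue [router, node, bridge, mesh, back, worker, index, auth, store]
Visit router; enqueue core → queue [node, bridge, mesh, back, worker, index, auth, store, core]
Visit node → queue [bridge, mesh, back, worker, index, auth, store, core]
Visit bridge → queue [mesh, back, worker, index, auth, store, core]
Visit mesh → queue [back, worker, index, auth, store, core]
Visit back → queue [worker, index, auth, store, core]
Visit worker → queue [index, auth, store, core]
Visit index → queue [auth, store, core]
Visit auth → queue [store, core]
Visit store → queue [core]
Visit core → queue []

Visit order: broker, shard, relay, ledger, leaf, agent, proxy, gate, router, node, bridge, mesh, back, worker, index, auth, store, core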